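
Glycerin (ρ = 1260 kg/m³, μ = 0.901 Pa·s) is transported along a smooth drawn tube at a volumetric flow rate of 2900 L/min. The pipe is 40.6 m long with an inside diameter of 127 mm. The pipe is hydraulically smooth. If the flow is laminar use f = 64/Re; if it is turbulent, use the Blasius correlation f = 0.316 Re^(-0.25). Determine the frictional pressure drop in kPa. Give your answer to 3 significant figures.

ΔP ≈ 277 kPa

Q = 2900 L/min = 2900/60000 = 0.04833 m³/s.
Cross-sectional area A = πD²/4 = π(0.127)²/4 = 0.01267 m²; mean velocity V = Q/A = 0.04833/0.01267 = 3.815 m/s.
Reynolds number Re = ρVD/μ = 1260 · 3.815 · 0.127 / 0.901 = 677.6.
Re < 2300 → laminar flow, so f = 64/Re = 64/677.6 = 0.09445 (the turbulent correlation is not needed).
Darcy-Weisbach: ΔP = f(L/D)(ρV²/2) = 0.09445·(40.6/0.127)·(1260·3.815²/2) = 0.09445·319.7·9171 = 2.769e+05 Pa.
ΔP = 2.769e+05 Pa = 277 kPa.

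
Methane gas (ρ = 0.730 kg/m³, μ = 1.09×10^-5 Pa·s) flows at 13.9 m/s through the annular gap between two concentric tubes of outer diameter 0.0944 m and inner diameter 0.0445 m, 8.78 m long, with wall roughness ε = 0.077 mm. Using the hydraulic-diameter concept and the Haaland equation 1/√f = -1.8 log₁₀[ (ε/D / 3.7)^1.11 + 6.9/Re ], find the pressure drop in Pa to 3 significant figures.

Hydraulic diameter D_h = 4A/P = D_o - D_i = 0.0944 - 0.0445 = 0.0499 m.
Re = ρVD_h/μ = 0.73·13.9·0.0499/1.09e-05 = 4.645e+04.
ε/D_h = 7.7e-05/0.0499 = 0.00154; Haaland gives 1/√f = -1.8 log₁₀[0.000177+0.000149] = 6.277, so f = 0.02538.
ΔP = f(L/D_h)(ρV²/2) = 0.02538·8.78/0.0499·70.52 = 314.9 Pa.

ΔP ≈ 315 Pa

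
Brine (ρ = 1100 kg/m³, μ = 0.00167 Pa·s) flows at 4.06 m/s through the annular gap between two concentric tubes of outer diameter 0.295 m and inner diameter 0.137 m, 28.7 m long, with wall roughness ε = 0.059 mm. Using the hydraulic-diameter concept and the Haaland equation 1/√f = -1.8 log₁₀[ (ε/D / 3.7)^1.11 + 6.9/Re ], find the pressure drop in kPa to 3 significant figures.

ΔP ≈ 27.8 kPa

Hydraulic diameter D_h = 4A/P = D_o - D_i = 0.295 - 0.137 = 0.158 m.
Re = ρVD_h/μ = 1100·4.06·0.158/0.00167 = 4.225e+05.
ε/D_h = 5.9e-05/0.158 = 0.000373; Haaland gives 1/√f = -1.8 log₁₀[3.67e-05+1.63e-05] = 7.696, so f = 0.01688.
ΔP = f(L/D_h)(ρV²/2) = 0.01688·28.7/0.158·9066 = 2.78e+04 Pa.
ΔP = 27.8 kPa.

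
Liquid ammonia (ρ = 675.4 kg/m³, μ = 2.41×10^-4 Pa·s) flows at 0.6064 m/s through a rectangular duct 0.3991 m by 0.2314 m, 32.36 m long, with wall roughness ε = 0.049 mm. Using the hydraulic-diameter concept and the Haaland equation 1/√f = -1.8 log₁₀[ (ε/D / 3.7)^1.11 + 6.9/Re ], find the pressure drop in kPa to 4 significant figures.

Hydraulic diameter D_h = 4A/P = 4·(0.3991·0.2314)/(2·(0.3991+0.2314)) = 0.3694/1.261 = 0.2929 m.
Re = ρVD_h/μ = 675.4·0.6064·0.2929/0.000241 = 4.978e+05.
ε/D_h = 4.9e-05/0.2929 = 0.000167; Haaland gives 1/√f = -1.8 log₁₀[1.5e-05+1.39e-05] = 8.17, so f = 0.01498.
ΔP = f(L/D_h)(ρV²/2) = 0.01498·32.36/0.2929·124.2 = 205.5 Pa.
ΔP = 0.2055 kPa.

ΔP ≈ 0.2055 kPa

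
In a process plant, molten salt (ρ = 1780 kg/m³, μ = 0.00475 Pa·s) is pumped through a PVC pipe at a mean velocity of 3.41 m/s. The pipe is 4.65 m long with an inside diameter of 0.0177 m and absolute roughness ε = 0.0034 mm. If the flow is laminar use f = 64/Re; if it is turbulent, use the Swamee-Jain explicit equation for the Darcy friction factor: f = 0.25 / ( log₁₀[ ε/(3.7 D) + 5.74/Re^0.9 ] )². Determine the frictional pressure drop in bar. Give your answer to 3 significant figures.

ΔP ≈ 0.694 bar

Reynolds number Re = ρVD/μ = 1780 · 3.41 · 0.0177 / 0.00475 = 2.262e+04.
Re > 4000 → turbulent. Relative roughness ε/D = 3.4e-06/0.0177 = 0.000192. Swamee-Jain: f = 0.25/(log₁₀[0.000192/3.7 + 5.74/2.262e+04^0.9])² = 0.25/(log₁₀[5.19e-05 + 0.000692])² = 0.25/(-3.129)² = 0.02554.
Darcy-Weisbach: ΔP = f(L/D)(ρV²/2) = 0.02554·(4.65/0.0177)·(1780·3.41²/2) = 0.02554·262.7·1.035e+04 = 6.944e+04 Pa.
ΔP = 6.944e+04 Pa = 0.694 bar.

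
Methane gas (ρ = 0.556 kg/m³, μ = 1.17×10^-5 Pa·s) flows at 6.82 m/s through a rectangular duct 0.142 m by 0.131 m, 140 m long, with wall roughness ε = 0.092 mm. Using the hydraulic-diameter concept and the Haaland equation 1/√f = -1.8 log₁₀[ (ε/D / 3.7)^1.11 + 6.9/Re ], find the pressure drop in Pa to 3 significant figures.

ΔP ≈ 309 Pa

Hydraulic diameter D_h = 4A/P = 4·(0.142·0.131)/(2·(0.142+0.131)) = 0.07441/0.546 = 0.1363 m.
Re = ρVD_h/μ = 0.556·6.82·0.1363/1.17e-05 = 4.417e+04.
ε/D_h = 9.2e-05/0.1363 = 0.000675; Haaland gives 1/√f = -1.8 log₁₀[7.08e-05+0.000156] = 6.559, so f = 0.02324.
ΔP = f(L/D_h)(ρV²/2) = 0.02324·140/0.1363·12.93 = 308.8 Pa.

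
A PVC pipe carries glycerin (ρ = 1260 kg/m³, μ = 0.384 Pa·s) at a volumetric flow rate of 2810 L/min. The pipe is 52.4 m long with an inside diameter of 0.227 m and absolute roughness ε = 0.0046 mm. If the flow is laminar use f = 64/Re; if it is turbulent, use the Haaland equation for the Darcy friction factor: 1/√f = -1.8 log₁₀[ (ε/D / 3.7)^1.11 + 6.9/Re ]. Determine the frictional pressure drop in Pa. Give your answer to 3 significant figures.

Q = 2810 L/min = 2810/60000 = 0.04683 m³/s.
Cross-sectional area A = πD²/4 = π(0.227)²/4 = 0.04047 m²; mean velocity V = Q/A = 0.04683/0.04047 = 1.157 m/s.
Reynolds number Re = ρVD/μ = 1260 · 1.157 · 0.227 / 0.384 = 861.9.
Re < 2300 → laminar flow, so f = 64/Re = 64/861.9 = 0.07425 (the turbulent correlation is not needed).
Darcy-Weisbach: ΔP = f(L/D)(ρV²/2) = 0.07425·(52.4/0.227)·(1260·1.157²/2) = 0.07425·230.8·843.7 = 1.446e+04 Pa.

ΔP ≈ 14500 Pa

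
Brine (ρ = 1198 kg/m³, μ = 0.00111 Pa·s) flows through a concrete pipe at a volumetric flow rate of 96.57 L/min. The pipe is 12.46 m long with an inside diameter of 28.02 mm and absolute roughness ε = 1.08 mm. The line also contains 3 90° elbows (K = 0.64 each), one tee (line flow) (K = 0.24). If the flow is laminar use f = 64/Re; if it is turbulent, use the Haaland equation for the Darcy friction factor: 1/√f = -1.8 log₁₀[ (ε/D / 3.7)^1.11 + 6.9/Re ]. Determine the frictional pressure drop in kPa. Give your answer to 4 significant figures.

ΔP ≈ 125.1 kPa

Q = 96.57 L/min = 96.57/60000 = 0.001609 m³/s.
Cross-sectional area A = πD²/4 = π(0.02802)²/4 = 0.0006166 m²; mean velocity V = Q/A = 0.001609/0.0006166 = 2.61 m/s.
Reynolds number Re = ρVD/μ = 1198 · 2.61 · 0.02802 / 0.00111 = 7.893e+04.
Re > 4000 → turbulent. Relative roughness ε/D = 0.00108/0.02802 = 0.0385. Haaland: 1/√f = -1.8 log₁₀[(0.0385/3.7)^1.11 + 6.9/7.893e+04] = -1.8 log₁₀[0.00631 + 8.74e-05] = 3.95, so f = 0.0641.
Total minor-loss coefficient ΣK = 3·0.64 + 1·0.24 = 2.16.
ΔP = [f·L/D + ΣK]·(ρV²/2) = [0.0641·12.46/0.02802 + 2.16]·(1198·2.61²/2) = [28.5 + 2.16]·4081 = 1.251e+05 Pa.
ΔP = 1.251e+05 Pa = 125.1 kPa.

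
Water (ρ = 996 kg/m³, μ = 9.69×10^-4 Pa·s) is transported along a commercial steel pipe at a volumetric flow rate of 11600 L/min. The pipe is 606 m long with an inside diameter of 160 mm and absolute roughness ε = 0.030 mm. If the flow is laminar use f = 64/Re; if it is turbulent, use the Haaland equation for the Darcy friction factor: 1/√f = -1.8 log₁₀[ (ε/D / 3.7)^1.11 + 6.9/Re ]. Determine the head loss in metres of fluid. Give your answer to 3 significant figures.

Q = 11600 L/min = 11600/60000 = 0.1933 m³/s.
Cross-sectional area A = πD²/4 = π(0.16)²/4 = 0.02011 m²; mean velocity V = Q/A = 0.1933/0.02011 = 9.616 m/s.
Reynolds number Re = ρVD/μ = 996 · 9.616 · 0.16 / 0.000969 = 1.581e+06.
Re > 4000 → turbulent. Relative roughness ε/D = 3e-05/0.16 = 0.000187. Haaland: 1/√f = -1.8 log₁₀[(0.000187/3.7)^1.11 + 6.9/1.581e+06] = -1.8 log₁₀[1.71e-05 + 4.36e-06] = 8.404, so f = 0.01416.
Darcy-Weisbach: ΔP = f(L/D)(ρV²/2) = 0.01416·(606/0.16)·(996·9.616²/2) = 0.01416·3788·4.605e+04 = 2.469e+06 Pa.
Head loss h_f = ΔP/(ρg) = 2.469e+06/(996·9.81) = 253 m.

h_f ≈ 253 m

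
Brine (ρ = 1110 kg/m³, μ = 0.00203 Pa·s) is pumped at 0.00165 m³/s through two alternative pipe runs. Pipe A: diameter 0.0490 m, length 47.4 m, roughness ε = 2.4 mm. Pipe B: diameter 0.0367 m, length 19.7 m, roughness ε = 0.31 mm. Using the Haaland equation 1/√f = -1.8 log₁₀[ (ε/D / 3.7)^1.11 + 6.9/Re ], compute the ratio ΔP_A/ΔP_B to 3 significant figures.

ΔP_A/ΔP_B ≈ 1.08

Pipe A: V = Q/A = 0.00165/0.001886 = 0.875 m/s; Re = 2.344e+04; ε/D = 0.049; Haaland → f = 0.07206; ΔP_A = f(L/D)(ρV²/2) = 2.962e+04 Pa.
Pipe B: V = Q/A = 0.00165/0.001058 = 1.56 m/s; Re = 3.13e+04; ε/D = 0.00845; Haaland → f = 0.03781; ΔP_B = f(L/D)(ρV²/2) = 2.741e+04 Pa.
ΔP_A/ΔP_B = 2.962e+04/2.741e+04 = 1.08.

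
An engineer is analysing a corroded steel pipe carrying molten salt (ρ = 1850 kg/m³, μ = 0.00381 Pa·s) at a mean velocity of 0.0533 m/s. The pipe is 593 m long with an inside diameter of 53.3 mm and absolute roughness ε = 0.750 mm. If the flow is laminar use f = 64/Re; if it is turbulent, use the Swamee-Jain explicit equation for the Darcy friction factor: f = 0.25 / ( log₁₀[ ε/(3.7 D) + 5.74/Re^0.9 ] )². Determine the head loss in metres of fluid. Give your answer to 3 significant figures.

Reynolds number Re = ρVD/μ = 1850 · 0.0533 · 0.0533 / 0.00381 = 1379.
Re < 2300 → laminar flow, so f = 64/Re = 64/1379 = 0.0464 (the turbulent correlation is not needed).
Darcy-Weisbach: ΔP = f(L/D)(ρV²/2) = 0.0464·(593/0.0533)·(1850·0.0533²/2) = 0.0464·1.113e+04·2.628 = 1356 Pa.
Head loss h_f = ΔP/(ρg) = 1356/(1850·9.81) = 0.0747 m.

h_f ≈ 0.0747 m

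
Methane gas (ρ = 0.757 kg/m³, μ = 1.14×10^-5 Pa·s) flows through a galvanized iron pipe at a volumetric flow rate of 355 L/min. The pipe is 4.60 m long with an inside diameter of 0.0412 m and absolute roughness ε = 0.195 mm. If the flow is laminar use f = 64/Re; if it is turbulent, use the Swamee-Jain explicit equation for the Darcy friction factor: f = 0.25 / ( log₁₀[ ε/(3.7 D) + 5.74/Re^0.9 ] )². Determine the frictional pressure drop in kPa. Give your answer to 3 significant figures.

Q = 355 L/min = 355/60000 = 0.005917 m³/s.
Cross-sectional area A = πD²/4 = π(0.0412)²/4 = 0.001333 m²; mean velocity V = Q/A = 0.005917/0.001333 = 4.438 m/s.
Reynolds number Re = ρVD/μ = 0.757 · 4.438 · 0.0412 / 1.14e-05 = 1.214e+04.
Re > 4000 → turbulent. Relative roughness ε/D = 0.000195/0.0412 = 0.00473. Swamee-Jain: f = 0.25/(log₁₀[0.00473/3.7 + 5.74/1.214e+04^0.9])² = 0.25/(log₁₀[0.00128 + 0.00121])² = 0.25/(-2.604)² = 0.03687.
Darcy-Weisbach: ΔP = f(L/D)(ρV²/2) = 0.03687·(4.6/0.0412)·(0.757·4.438²/2) = 0.03687·111.7·7.455 = 30.69 Pa.
ΔP = 30.69 Pa = 0.0307 kPa.

ΔP ≈ 0.0307 kPa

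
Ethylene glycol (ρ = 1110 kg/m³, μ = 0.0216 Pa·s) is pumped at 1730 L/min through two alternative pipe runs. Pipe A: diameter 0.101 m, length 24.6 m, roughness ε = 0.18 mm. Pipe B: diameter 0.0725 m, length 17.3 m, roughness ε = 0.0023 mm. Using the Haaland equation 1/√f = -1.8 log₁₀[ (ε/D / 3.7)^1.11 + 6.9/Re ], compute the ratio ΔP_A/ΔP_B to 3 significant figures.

Pipe A: V = Q/A = 0.02883/0.008012 = 3.599 m/s; Re = 1.868e+04; ε/D = 0.00178; Haaland → f = 0.02943; ΔP_A = f(L/D)(ρV²/2) = 5.152e+04 Pa.
Pipe B: V = Q/A = 0.02883/0.004128 = 6.984 m/s; Re = 2.602e+04; ε/D = 3.17e-05; Haaland → f = 0.02418; ΔP_B = f(L/D)(ρV²/2) = 1.562e+05 Pa.
ΔP_A/ΔP_B = 5.152e+04/1.562e+05 = 0.330.

ΔP_A/ΔP_B ≈ 0.330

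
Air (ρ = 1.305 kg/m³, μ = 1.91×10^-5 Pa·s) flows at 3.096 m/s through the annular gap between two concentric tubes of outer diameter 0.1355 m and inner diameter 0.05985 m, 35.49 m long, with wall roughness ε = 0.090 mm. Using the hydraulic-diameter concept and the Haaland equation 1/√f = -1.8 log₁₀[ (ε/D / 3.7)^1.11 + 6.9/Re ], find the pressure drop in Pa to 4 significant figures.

ΔP ≈ 85.80 Pa

Hydraulic diameter D_h = 4A/P = D_o - D_i = 0.1355 - 0.05985 = 0.07565 m.
Re = ρVD_h/μ = 1.305·3.096·0.07565/1.91e-05 = 1.6e+04.
ε/D_h = 9e-05/0.07565 = 0.00119; Haaland gives 1/√f = -1.8 log₁₀[0.000133+0.000431] = 5.848, so f = 0.02924.
ΔP = f(L/D_h)(ρV²/2) = 0.02924·35.49/0.07565·6.254 = 85.8 Pa.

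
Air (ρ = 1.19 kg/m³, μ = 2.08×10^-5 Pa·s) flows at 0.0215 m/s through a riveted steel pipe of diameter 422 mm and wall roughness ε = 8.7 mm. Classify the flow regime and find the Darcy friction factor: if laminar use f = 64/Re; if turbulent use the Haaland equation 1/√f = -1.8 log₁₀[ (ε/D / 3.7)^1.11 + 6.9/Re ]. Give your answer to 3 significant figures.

Re = ρVD/μ = 1.19·0.0215·0.422/2.08e-05 = 519.1.
Re < 2300 → laminar, so f = 64/Re = 0.1233 (roughness is irrelevant in laminar flow).

f ≈ 0.123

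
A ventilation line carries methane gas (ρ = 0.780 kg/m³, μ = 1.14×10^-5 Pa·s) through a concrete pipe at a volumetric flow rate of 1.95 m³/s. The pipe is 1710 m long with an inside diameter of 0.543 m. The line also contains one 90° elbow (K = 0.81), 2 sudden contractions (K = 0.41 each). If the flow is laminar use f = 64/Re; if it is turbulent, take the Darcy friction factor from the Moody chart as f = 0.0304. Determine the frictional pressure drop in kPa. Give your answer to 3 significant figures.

ΔP ≈ 2.69 kPa

Cross-sectional area A = πD²/4 = π(0.543)²/4 = 0.2316 m²; mean velocity V = Q/A = 1.95/0.2316 = 8.421 m/s.
Reynolds number Re = ρVD/μ = 0.78 · 8.421 · 0.543 / 1.14e-05 = 3.128e+05.
Re > 4000 → turbulent; use the Moody-chart value f = 0.0304.
Total minor-loss coefficient ΣK = 1·0.81 + 2·0.41 = 1.63.
ΔP = [f·L/D + ΣK]·(ρV²/2) = [0.0304·1710/0.543 + 1.63]·(0.78·8.421²/2) = [95.73 + 1.63]·27.65 = 2693 Pa.
ΔP = 2693 Pa = 2.69 kPa.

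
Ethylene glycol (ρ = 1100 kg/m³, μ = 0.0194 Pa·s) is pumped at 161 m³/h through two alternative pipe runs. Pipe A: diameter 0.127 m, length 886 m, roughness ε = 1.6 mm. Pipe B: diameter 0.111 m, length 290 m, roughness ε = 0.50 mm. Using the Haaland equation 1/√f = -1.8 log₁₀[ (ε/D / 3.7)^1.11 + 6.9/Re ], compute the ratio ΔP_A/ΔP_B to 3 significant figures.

Pipe A: V = Q/A = 0.04472/0.01267 = 3.53 m/s; Re = 2.542e+04; ε/D = 0.0126; Haaland → f = 0.043; ΔP_A = f(L/D)(ρV²/2) = 2.057e+06 Pa.
Pipe B: V = Q/A = 0.04472/0.009677 = 4.622 m/s; Re = 2.909e+04; ε/D = 0.0045; Haaland → f = 0.0324; ΔP_B = f(L/D)(ρV²/2) = 9.942e+05 Pa.
ΔP_A/ΔP_B = 2.057e+06/9.942e+05 = 2.07.

ΔP_A/ΔP_B ≈ 2.07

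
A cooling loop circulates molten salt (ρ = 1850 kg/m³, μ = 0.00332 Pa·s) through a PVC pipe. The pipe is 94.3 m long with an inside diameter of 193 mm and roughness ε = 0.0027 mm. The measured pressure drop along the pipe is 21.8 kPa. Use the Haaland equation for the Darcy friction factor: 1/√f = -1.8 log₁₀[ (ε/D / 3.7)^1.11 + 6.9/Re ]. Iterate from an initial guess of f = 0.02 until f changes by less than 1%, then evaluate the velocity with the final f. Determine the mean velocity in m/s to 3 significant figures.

Rearranging Darcy-Weisbach: V = √(2·ΔP·D/(f·L·ρ)). With ε/D = 2.7e-06/0.193 = 1.4e-05, iterate starting from f = 0.02:
  f = 0.02 → V = √(2·2.18e+04·0.193/(0.02·94.3·1850)) = 1.553 m/s; Re = ρVD/μ = 1.67e+05; f → 0.01613
  f = 0.01613 → V = 1.729 m/s; Re = 1.86e+05; f → 0.0158
  f = 0.0158 → V = 1.747 m/s; Re = 1.879e+05; f → 0.01577
Converged (Δf/f < 1%). With the final f = 0.01577: V = √(2·2.18e+04·0.193/(0.01577·94.3·1850)) = 1.749 m/s.

V ≈ 1.75 m/s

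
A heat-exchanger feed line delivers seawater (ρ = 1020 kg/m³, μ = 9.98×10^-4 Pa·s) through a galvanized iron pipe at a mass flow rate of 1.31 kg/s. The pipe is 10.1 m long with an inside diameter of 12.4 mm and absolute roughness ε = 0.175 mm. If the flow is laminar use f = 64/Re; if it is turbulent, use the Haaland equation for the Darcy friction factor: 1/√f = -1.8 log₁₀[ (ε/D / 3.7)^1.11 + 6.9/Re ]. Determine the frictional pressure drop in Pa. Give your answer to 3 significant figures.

ΔP ≈ 2.03×10^6 Pa

A = πD²/4 = π(0.0124)²/4 = 0.0001208 m²; mean velocity V = ṁ/(ρA) = 1.31/(1020 · 0.0001208) = 10.64 m/s.
Reynolds number Re = ρVD/μ = 1020 · 10.64 · 0.0124 / 0.000998 = 1.348e+05.
Re > 4000 → turbulent. Relative roughness ε/D = 0.000175/0.0124 = 0.0141. Haaland: 1/√f = -1.8 log₁₀[(0.0141/3.7)^1.11 + 6.9/1.348e+05] = -1.8 log₁₀[0.00207 + 5.12e-05] = 4.813, so f = 0.04316.
Darcy-Weisbach: ΔP = f(L/D)(ρV²/2) = 0.04316·(10.1/0.0124)·(1020·10.64²/2) = 0.04316·814.5·5.768e+04 = 2.028e+06 Pa.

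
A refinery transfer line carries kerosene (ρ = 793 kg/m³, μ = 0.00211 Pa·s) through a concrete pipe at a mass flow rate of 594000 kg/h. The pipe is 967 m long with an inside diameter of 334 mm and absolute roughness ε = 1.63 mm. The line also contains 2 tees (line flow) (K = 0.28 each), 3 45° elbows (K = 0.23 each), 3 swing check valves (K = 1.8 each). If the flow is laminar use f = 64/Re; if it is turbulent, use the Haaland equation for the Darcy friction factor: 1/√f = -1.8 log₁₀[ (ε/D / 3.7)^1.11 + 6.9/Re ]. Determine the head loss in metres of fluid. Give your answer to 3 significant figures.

ṁ = 594000 kg/h = 594000/3600 = 165 kg/s.
A = πD²/4 = π(0.334)²/4 = 0.08762 m²; mean velocity V = ṁ/(ρA) = 165/(793 · 0.08762) = 2.375 m/s.
Reynolds number Re = ρVD/μ = 793 · 2.375 · 0.334 / 0.00211 = 2.981e+05.
Re > 4000 → turbulent. Relative roughness ε/D = 0.00163/0.334 = 0.00488. Haaland: 1/√f = -1.8 log₁₀[(0.00488/3.7)^1.11 + 6.9/2.981e+05] = -1.8 log₁₀[0.000636 + 2.31e-05] = 5.726, so f = 0.0305.
Total minor-loss coefficient ΣK = 2·0.28 + 3·0.23 + 3·1.8 = 6.65.
ΔP = [f·L/D + ΣK]·(ρV²/2) = [0.0305·967/0.334 + 6.65]·(793·2.375²/2) = [88.31 + 6.65]·2236 = 2.123e+05 Pa.
Head loss h_f = ΔP/(ρg) = 2.123e+05/(793·9.81) = 27.3 m.

h_f ≈ 27.3 m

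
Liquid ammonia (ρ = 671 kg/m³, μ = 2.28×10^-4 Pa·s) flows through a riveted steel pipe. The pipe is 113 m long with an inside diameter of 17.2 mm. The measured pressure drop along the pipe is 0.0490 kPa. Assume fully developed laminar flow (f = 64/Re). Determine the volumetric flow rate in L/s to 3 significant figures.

For laminar flow, f = 64/Re with Re = ρVD/μ, so Darcy-Weisbach reduces to ΔP = 32μLV/D². Solving for V: V = ΔP·D²/(32μL) = 49·(0.0172)²/(32·0.000228·113) = 0.01758 m/s.
Check: Re = ρVD/μ = 671·0.01758·0.0172/0.000228 = 890 < 2300, so the laminar assumption holds.
Q = V·A = 0.01758·(π/4·0.0172²) = 4.085e-06 m³/s = 0.00409 L/s.

Q ≈ 0.00409 L/s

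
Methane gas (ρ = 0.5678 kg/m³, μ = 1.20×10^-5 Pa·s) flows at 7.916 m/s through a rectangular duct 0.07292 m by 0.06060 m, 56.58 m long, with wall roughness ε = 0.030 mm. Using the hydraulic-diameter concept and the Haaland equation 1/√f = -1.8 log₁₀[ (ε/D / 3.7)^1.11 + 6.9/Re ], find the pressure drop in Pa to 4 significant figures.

ΔP ≈ 385.4 Pa

Hydraulic diameter D_h = 4A/P = 4·(0.07292·0.0606)/(2·(0.07292+0.0606)) = 0.01768/0.267 = 0.06619 m.
Re = ρVD_h/μ = 0.5678·7.916·0.06619/1.2e-05 = 2.479e+04.
ε/D_h = 3e-05/0.06619 = 0.000453; Haaland gives 1/√f = -1.8 log₁₀[4.55e-05+0.000278] = 6.282, so f = 0.02534.
ΔP = f(L/D_h)(ρV²/2) = 0.02534·56.58/0.06619·17.79 = 385.4 Pa.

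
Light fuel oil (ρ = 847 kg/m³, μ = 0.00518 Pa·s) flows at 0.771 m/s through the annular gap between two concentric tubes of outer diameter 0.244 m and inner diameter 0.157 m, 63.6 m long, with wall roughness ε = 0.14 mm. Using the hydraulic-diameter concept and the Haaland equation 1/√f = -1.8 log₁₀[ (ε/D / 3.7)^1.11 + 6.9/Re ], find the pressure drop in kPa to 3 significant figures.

Hydraulic diameter D_h = 4A/P = D_o - D_i = 0.244 - 0.157 = 0.087 m.
Re = ρVD_h/μ = 847·0.771·0.087/0.00518 = 1.097e+04.
ε/D_h = 0.00014/0.087 = 0.00161; Haaland gives 1/√f = -1.8 log₁₀[0.000186+0.000629] = 5.56, so f = 0.03235.
ΔP = f(L/D_h)(ρV²/2) = 0.03235·63.6/0.087·251.7 = 5953 Pa.
ΔP = 5.95 kPa.

ΔP ≈ 5.95 kPa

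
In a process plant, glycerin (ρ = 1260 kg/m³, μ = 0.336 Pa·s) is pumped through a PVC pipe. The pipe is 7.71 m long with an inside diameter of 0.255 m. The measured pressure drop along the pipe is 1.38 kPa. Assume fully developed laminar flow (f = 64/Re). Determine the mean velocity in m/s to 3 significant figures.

For laminar flow, f = 64/Re with Re = ρVD/μ, so Darcy-Weisbach reduces to ΔP = 32μLV/D². Solving for V: V = ΔP·D²/(32μL) = 1380·(0.255)²/(32·0.336·7.71) = 1.082 m/s.
Check: Re = ρVD/μ = 1260·1.082·0.255/0.336 = 1035 < 2300, so the laminar assumption holds.

V ≈ 1.08 m/s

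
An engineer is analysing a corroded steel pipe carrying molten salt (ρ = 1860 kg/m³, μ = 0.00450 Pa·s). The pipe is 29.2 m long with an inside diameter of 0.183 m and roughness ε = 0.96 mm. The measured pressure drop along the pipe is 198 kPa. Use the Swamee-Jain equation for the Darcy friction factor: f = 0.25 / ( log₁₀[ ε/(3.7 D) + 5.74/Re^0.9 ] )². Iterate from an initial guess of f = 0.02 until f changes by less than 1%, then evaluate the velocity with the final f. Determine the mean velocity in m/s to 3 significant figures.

V ≈ 6.55 m/s

Rearranging Darcy-Weisbach: V = √(2·ΔP·D/(f·L·ρ)). With ε/D = 0.00096/0.183 = 0.00525, iterate starting from f = 0.02:
  f = 0.02 → V = √(2·1.98e+05·0.183/(0.02·29.2·1860)) = 8.168 m/s; Re = ρVD/μ = 6.178e+05; f → 0.03105
  f = 0.03105 → V = 6.556 m/s; Re = 4.959e+05; f → 0.0311
Converged (Δf/f < 1%). With the final f = 0.0311: V = √(2·1.98e+05·0.183/(0.0311·29.2·1860)) = 6.55 m/s.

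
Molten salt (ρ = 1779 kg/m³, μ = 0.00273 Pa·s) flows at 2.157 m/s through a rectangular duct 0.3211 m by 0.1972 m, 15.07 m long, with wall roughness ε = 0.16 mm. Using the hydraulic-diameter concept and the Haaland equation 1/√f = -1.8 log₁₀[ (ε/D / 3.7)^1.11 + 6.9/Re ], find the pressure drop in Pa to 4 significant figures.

ΔP ≈ 4796 Pa

Hydraulic diameter D_h = 4A/P = 4·(0.3211·0.1972)/(2·(0.3211+0.1972)) = 0.2533/1.037 = 0.2443 m.
Re = ρVD_h/μ = 1779·2.157·0.2443/0.00273 = 3.434e+05.
ε/D_h = 0.00016/0.2443 = 0.000655; Haaland gives 1/√f = -1.8 log₁₀[6.84e-05+2.01e-05] = 7.295, so f = 0.01879.
ΔP = f(L/D_h)(ρV²/2) = 0.01879·15.07/0.2443·4139 = 4796 Pa.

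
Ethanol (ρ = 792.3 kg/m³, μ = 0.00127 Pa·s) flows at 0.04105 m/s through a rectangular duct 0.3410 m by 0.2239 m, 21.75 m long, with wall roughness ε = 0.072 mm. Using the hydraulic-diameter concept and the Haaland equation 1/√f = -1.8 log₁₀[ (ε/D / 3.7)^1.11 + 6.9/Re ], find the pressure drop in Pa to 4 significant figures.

ΔP ≈ 1.854 Pa

Hydraulic diameter D_h = 4A/P = 4·(0.341·0.2239)/(2·(0.341+0.2239)) = 0.3054/1.13 = 0.2703 m.
Re = ρVD_h/μ = 792.3·0.04105·0.2703/0.00127 = 6923.
ε/D_h = 7.2e-05/0.2703 = 0.000266; Haaland gives 1/√f = -1.8 log₁₀[2.52e-05+0.000997] = 5.383, so f = 0.03451.
ΔP = f(L/D_h)(ρV²/2) = 0.03451·21.75/0.2703·0.6676 = 1.854 Pa.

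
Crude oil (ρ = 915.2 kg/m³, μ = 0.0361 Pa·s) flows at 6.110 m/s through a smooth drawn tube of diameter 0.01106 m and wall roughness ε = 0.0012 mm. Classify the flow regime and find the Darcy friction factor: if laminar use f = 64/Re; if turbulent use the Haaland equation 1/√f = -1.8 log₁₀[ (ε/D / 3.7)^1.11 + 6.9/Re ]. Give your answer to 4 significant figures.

Re = ρVD/μ = 915.2·6.11·0.01106/0.0361 = 1713.
Re < 2300 → laminar, so f = 64/Re = 0.03736 (roughness is irrelevant in laminar flow).

f ≈ 0.03736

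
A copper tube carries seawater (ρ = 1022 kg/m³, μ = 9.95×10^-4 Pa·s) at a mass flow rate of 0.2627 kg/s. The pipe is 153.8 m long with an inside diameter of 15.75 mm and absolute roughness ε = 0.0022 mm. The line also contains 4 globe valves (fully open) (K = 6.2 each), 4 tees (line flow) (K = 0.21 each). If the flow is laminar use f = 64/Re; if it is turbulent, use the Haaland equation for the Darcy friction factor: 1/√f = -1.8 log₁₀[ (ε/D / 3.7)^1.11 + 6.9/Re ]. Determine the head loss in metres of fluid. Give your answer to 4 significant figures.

h_f ≈ 24.43 m

A = πD²/4 = π(0.01575)²/4 = 0.0001948 m²; mean velocity V = ṁ/(ρA) = 0.2627/(1022 · 0.0001948) = 1.319 m/s.
Reynolds number Re = ρVD/μ = 1022 · 1.319 · 0.01575 / 0.000995 = 2.134e+04.
Re > 4000 → turbulent. Relative roughness ε/D = 2.2e-06/0.01575 = 0.00014. Haaland: 1/√f = -1.8 log₁₀[(0.00014/3.7)^1.11 + 6.9/2.134e+04] = -1.8 log₁₀[1.23e-05 + 0.000323] = 6.254, so f = 0.02557.
Total minor-loss coefficient ΣK = 4·6.2 + 4·0.21 = 25.6.
ΔP = [f·L/D + ΣK]·(ρV²/2) = [0.02557·153.8/0.01575 + 25.6]·(1022·1.319²/2) = [249.7 + 25.6]·889.5 = 2.449e+05 Pa.
Head loss h_f = ΔP/(ρg) = 2.449e+05/(1022·9.81) = 24.43 m.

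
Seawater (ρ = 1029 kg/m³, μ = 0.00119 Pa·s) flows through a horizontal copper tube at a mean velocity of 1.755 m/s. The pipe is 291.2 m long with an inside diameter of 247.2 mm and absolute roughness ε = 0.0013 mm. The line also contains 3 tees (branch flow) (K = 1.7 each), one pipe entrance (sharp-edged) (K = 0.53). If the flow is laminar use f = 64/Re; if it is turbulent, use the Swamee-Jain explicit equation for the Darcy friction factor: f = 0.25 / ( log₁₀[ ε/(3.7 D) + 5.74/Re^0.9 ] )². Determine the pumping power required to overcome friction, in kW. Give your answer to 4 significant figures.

P ≈ 2.931 kW

Reynolds number Re = ρVD/μ = 1029 · 1.755 · 0.2472 / 0.00119 = 3.751e+05.
Re > 4000 → turbulent. Relative roughness ε/D = 1.3e-06/0.2472 = 5.26e-06. Swamee-Jain: f = 0.25/(log₁₀[5.26e-06/3.7 + 5.74/3.751e+05^0.9])² = 0.25/(log₁₀[1.42e-06 + 5.52e-05])² = 0.25/(-4.247)² = 0.01386.
Total minor-loss coefficient ΣK = 3·1.7 + 1·0.53 = 5.63.
ΔP = [f·L/D + ΣK]·(ρV²/2) = [0.01386·291.2/0.2472 + 5.63]·(1029·1.755²/2) = [16.33 + 5.63]·1585 = 3.48e+04 Pa.
Q = V·A = 1.755·0.04799 = 0.08423 m³/s.
Pumping power P = QΔP = 0.08423·3.48e+04 = 2931.0 W = 2.931 kW.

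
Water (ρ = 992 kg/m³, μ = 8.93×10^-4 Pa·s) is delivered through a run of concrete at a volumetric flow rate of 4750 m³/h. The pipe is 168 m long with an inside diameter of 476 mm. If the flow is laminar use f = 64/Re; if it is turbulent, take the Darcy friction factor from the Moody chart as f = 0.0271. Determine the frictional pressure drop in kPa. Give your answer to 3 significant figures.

Q = 4750 m³/h = 4750/3600 = 1.319 m³/s.
Cross-sectional area A = πD²/4 = π(0.476)²/4 = 0.178 m²; mean velocity V = Q/A = 1.319/0.178 = 7.415 m/s.
Reynolds number Re = ρVD/μ = 992 · 7.415 · 0.476 / 0.000893 = 3.921e+06.
Re > 4000 → turbulent; use the Moody-chart value f = 0.0271.
Darcy-Weisbach: ΔP = f(L/D)(ρV²/2) = 0.0271·(168/0.476)·(992·7.415²/2) = 0.0271·352.9·2.727e+04 = 2.608e+05 Pa.
ΔP = 2.608e+05 Pa = 261 kPa.

ΔP ≈ 261 kPa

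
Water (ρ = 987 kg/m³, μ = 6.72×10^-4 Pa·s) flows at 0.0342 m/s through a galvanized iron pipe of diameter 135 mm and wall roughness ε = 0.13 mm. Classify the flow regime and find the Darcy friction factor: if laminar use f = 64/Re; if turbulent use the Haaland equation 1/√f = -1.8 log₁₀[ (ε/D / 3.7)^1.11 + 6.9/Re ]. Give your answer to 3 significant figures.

Re = ρVD/μ = 987·0.0342·0.135/0.000672 = 6781.
Re > 4000 → turbulent. ε/D = 0.00013/0.135 = 0.000963; Haaland: 1/√f = -1.8 log₁₀[0.000105 + 0.00102] = 5.31, so f = 0.03547.

f ≈ 0.0355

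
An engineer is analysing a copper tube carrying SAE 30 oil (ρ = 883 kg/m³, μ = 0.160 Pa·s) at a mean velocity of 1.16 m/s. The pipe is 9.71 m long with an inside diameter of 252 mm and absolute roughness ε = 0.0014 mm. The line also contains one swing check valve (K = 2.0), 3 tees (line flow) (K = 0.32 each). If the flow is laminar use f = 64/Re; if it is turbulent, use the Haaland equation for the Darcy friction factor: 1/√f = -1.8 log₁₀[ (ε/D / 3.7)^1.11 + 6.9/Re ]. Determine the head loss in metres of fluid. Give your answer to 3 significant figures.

Reynolds number Re = ρVD/μ = 883 · 1.16 · 0.252 / 0.16 = 1613.
Re < 2300 → laminar flow, so f = 64/Re = 64/1613 = 0.03967 (the turbulent correlation is not needed).
Total minor-loss coefficient ΣK = 1·2 + 3·0.32 = 2.96.
ΔP = [f·L/D + ΣK]·(ρV²/2) = [0.03967·9.71/0.252 + 2.96]·(883·1.16²/2) = [1.529 + 2.96]·594.1 = 2667 Pa.
Head loss h_f = ΔP/(ρg) = 2667/(883·9.81) = 0.308 m.

h_f ≈ 0.308 m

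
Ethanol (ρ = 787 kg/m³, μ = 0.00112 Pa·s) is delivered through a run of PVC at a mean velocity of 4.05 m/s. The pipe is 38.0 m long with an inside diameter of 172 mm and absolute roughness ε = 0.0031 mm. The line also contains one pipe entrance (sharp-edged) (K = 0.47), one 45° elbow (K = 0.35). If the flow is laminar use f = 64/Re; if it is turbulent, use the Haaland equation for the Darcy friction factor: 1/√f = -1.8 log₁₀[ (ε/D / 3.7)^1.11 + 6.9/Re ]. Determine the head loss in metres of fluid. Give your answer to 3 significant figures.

Reynolds number Re = ρVD/μ = 787 · 4.05 · 0.172 / 0.00112 = 4.895e+05.
Re > 4000 → turbulent. Relative roughness ε/D = 3.1e-06/0.172 = 1.8e-05. Haaland: 1/√f = -1.8 log₁₀[(1.8e-05/3.7)^1.11 + 6.9/4.895e+05] = -1.8 log₁₀[1.27e-06 + 1.41e-05] = 8.664, so f = 0.01332.
Total minor-loss coefficient ΣK = 1·0.47 + 1·0.35 = 0.82.
ΔP = [f·L/D + ΣK]·(ρV²/2) = [0.01332·38/0.172 + 0.82]·(787·4.05²/2) = [2.943 + 0.82]·6454 = 2.429e+04 Pa.
Head loss h_f = ΔP/(ρg) = 2.429e+04/(787·9.81) = 3.15 m.

h_f ≈ 3.15 m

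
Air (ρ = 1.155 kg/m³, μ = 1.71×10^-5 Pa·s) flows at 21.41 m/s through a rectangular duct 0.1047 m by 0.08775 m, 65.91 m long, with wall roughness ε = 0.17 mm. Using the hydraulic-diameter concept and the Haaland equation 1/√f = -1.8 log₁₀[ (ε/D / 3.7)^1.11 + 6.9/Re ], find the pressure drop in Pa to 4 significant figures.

ΔP ≈ 4379 Pa

Hydraulic diameter D_h = 4A/P = 4·(0.1047·0.08775)/(2·(0.1047+0.08775)) = 0.03675/0.3849 = 0.09548 m.
Re = ρVD_h/μ = 1.155·21.41·0.09548/1.71e-05 = 1.381e+05.
ε/D_h = 0.00017/0.09548 = 0.00178; Haaland gives 1/√f = -1.8 log₁₀[0.000208+5e-05] = 6.46, so f = 0.02396.
ΔP = f(L/D_h)(ρV²/2) = 0.02396·65.91/0.09548·264.7 = 4379 Pa.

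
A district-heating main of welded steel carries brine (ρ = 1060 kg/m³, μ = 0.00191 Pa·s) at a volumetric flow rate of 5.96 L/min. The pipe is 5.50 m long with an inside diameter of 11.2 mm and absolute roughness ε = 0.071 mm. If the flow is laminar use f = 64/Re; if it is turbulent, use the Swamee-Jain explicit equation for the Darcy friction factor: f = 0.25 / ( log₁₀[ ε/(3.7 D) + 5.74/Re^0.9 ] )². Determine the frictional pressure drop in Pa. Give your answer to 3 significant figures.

Q = 5.96 L/min = 5.96/60000 = 9.933e-05 m³/s.
Cross-sectional area A = πD²/4 = π(0.0112)²/4 = 9.852e-05 m²; mean velocity V = Q/A = 9.933e-05/9.852e-05 = 1.008 m/s.
Reynolds number Re = ρVD/μ = 1060 · 1.008 · 0.0112 / 0.00191 = 6267.
Re > 4000 → turbulent. Relative roughness ε/D = 7.1e-05/0.0112 = 0.00634. Swamee-Jain: f = 0.25/(log₁₀[0.00634/3.7 + 5.74/6267^0.9])² = 0.25/(log₁₀[0.00171 + 0.0022])² = 0.25/(-2.408)² = 0.04312.
Darcy-Weisbach: ΔP = f(L/D)(ρV²/2) = 0.04312·(5.5/0.0112)·(1060·1.008²/2) = 0.04312·491.1·538.8 = 1.141e+04 Pa.

ΔP ≈ 11400 Pa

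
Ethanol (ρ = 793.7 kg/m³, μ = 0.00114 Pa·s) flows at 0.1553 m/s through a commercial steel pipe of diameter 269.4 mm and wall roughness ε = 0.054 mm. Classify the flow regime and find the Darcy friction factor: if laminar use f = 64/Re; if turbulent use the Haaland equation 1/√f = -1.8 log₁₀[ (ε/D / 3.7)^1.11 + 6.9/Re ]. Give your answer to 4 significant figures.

Re = ρVD/μ = 793.7·0.1553·0.2694/0.00114 = 2.913e+04.
Re > 4000 → turbulent. ε/D = 5.4e-05/0.2694 = 0.0002; Haaland: 1/√f = -1.8 log₁₀[1.84e-05 + 0.000237] = 6.467, so f = 0.02391.

f ≈ 0.02391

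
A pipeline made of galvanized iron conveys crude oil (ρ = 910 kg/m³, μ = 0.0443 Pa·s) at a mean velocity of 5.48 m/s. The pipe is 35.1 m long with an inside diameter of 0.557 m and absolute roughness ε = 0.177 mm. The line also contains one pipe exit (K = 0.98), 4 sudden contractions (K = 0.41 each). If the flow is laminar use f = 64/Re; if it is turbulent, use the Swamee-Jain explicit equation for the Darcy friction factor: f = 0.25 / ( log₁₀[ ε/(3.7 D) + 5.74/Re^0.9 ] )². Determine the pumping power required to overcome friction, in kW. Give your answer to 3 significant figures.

P ≈ 72.1 kW

Reynolds number Re = ρVD/μ = 910 · 5.48 · 0.557 / 0.0443 = 6.27e+04.
Re > 4000 → turbulent. Relative roughness ε/D = 0.000177/0.557 = 0.000318. Swamee-Jain: f = 0.25/(log₁₀[0.000318/3.7 + 5.74/6.27e+04^0.9])² = 0.25/(log₁₀[8.59e-05 + 0.000276])² = 0.25/(-3.441)² = 0.02111.
Total minor-loss coefficient ΣK = 1·0.98 + 4·0.41 = 2.62.
ΔP = [f·L/D + ΣK]·(ρV²/2) = [0.02111·35.1/0.557 + 2.62]·(910·5.48²/2) = [1.33 + 2.62]·1.366e+04 = 5.398e+04 Pa.
Q = V·A = 5.48·0.2437 = 1.335 m³/s.
Pumping power P = QΔP = 1.335·5.398e+04 = 72080 W = 72.1 kW.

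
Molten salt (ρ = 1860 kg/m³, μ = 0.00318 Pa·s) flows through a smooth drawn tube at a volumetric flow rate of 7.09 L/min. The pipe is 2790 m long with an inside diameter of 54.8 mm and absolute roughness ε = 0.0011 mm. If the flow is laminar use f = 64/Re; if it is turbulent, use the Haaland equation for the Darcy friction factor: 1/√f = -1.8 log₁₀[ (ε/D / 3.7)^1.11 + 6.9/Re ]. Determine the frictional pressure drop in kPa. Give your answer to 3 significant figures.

Q = 7.09 L/min = 7.09/60000 = 0.0001182 m³/s.
Cross-sectional area A = πD²/4 = π(0.0548)²/4 = 0.002359 m²; mean velocity V = Q/A = 0.0001182/0.002359 = 0.0501 m/s.
Reynolds number Re = ρVD/μ = 1860 · 0.0501 · 0.0548 / 0.00318 = 1606.
Re < 2300 → laminar flow, so f = 64/Re = 64/1606 = 0.03985 (the turbulent correlation is not needed).
Darcy-Weisbach: ΔP = f(L/D)(ρV²/2) = 0.03985·(2790/0.0548)·(1860·0.0501²/2) = 0.03985·5.091e+04·2.334 = 4737 Pa.
ΔP = 4737 Pa = 4.74 kPa.

ΔP ≈ 4.74 kPa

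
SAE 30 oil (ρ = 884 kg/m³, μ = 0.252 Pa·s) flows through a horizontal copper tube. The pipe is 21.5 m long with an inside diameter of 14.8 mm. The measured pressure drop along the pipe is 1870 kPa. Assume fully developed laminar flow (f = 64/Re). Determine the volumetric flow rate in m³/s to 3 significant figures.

For laminar flow, f = 64/Re with Re = ρVD/μ, so Darcy-Weisbach reduces to ΔP = 32μLV/D². Solving for V: V = ΔP·D²/(32μL) = 1.87e+06·(0.0148)²/(32·0.252·21.5) = 2.363 m/s.
Check: Re = ρVD/μ = 884·2.363·0.0148/0.252 = 122.7 < 2300, so the laminar assumption holds.
Q = V·A = 2.363·(π/4·0.0148²) = 0.0004064 m³/s = 4.06×10^-4 m³/s.

Q ≈ 4.06×10^-4 m³/s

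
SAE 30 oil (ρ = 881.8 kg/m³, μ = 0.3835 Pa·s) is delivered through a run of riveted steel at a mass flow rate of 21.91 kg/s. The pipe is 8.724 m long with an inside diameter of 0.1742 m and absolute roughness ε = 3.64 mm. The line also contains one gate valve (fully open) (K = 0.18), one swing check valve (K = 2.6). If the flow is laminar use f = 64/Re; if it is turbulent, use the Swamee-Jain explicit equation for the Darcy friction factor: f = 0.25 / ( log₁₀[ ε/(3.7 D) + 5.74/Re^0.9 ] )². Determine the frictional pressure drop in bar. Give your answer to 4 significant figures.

A = πD²/4 = π(0.1742)²/4 = 0.02383 m²; mean velocity V = ṁ/(ρA) = 21.91/(881.8 · 0.02383) = 1.043 m/s.
Reynolds number Re = ρVD/μ = 881.8 · 1.043 · 0.1742 / 0.384 = 417.6.
Re < 2300 → laminar flow, so f = 64/Re = 64/417.6 = 0.1533 (the turbulent correlation is not needed).
Total minor-loss coefficient ΣK = 1·0.18 + 1·2.6 = 2.78.
ΔP = [f·L/D + ΣK]·(ρV²/2) = [0.1533·8.724/0.1742 + 2.78]·(881.8·1.043²/2) = [7.676 + 2.78]·479.2 = 5010 Pa.
ΔP = 5010 Pa = 0.05010 bar.

ΔP ≈ 0.05010 bar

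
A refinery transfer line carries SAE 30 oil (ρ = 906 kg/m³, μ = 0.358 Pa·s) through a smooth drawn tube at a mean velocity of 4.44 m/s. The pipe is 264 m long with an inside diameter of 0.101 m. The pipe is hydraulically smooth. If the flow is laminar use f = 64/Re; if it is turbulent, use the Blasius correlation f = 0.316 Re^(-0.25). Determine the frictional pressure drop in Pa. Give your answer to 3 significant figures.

Reynolds number Re = ρVD/μ = 906 · 4.44 · 0.101 / 0.358 = 1135.
Re < 2300 → laminar flow, so f = 64/Re = 64/1135 = 0.05639 (the turbulent correlation is not needed).
Darcy-Weisbach: ΔP = f(L/D)(ρV²/2) = 0.05639·(264/0.101)·(906·4.44²/2) = 0.05639·2614·8930 = 1.316e+06 Pa.

ΔP ≈ 1.32×10^6 Pa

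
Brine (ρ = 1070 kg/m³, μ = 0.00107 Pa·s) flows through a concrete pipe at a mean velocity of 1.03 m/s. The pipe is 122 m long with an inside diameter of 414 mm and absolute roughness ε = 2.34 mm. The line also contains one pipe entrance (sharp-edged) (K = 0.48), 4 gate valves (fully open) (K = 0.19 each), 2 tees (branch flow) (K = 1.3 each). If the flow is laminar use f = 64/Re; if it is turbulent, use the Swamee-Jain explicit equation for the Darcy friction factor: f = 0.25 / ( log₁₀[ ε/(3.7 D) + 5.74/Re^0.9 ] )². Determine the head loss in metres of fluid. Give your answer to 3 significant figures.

Reynolds number Re = ρVD/μ = 1070 · 1.03 · 0.414 / 0.00107 = 4.264e+05.
Re > 4000 → turbulent. Relative roughness ε/D = 0.00234/0.414 = 0.00565. Swamee-Jain: f = 0.25/(log₁₀[0.00565/3.7 + 5.74/4.264e+05^0.9])² = 0.25/(log₁₀[0.00153 + 4.92e-05])² = 0.25/(-2.802)² = 0.03184.
Total minor-loss coefficient ΣK = 1·0.48 + 4·0.19 + 2·1.3 = 3.84.
ΔP = [f·L/D + ΣK]·(ρV²/2) = [0.03184·122/0.414 + 3.84]·(1070·1.03²/2) = [9.382 + 3.84]·567.6 = 7505 Pa.
Head loss h_f = ΔP/(ρg) = 7505/(1070·9.81) = 0.715 m.

h_f ≈ 0.715 m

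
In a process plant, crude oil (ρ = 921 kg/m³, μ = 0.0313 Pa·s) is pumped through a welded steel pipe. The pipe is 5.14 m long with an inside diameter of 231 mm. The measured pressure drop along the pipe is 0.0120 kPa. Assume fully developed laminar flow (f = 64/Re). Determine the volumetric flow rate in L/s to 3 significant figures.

For laminar flow, f = 64/Re with Re = ρVD/μ, so Darcy-Weisbach reduces to ΔP = 32μLV/D². Solving for V: V = ΔP·D²/(32μL) = 12·(0.231)²/(32·0.0313·5.14) = 0.1244 m/s.
Check: Re = ρVD/μ = 921·0.1244·0.231/0.0313 = 845.4 < 2300, so the laminar assumption holds.
Q = V·A = 0.1244·(π/4·0.231²) = 0.005213 m³/s = 5.21 L/s.

Q ≈ 5.21 L/s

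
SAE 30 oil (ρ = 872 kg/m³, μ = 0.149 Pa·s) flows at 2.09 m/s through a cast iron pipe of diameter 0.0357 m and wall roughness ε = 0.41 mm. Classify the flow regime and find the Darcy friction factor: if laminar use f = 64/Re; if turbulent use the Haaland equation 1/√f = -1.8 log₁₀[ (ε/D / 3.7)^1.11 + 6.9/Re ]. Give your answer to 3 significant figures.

f ≈ 0.147

Re = ρVD/μ = 872·2.09·0.0357/0.149 = 436.7.
Re < 2300 → laminar, so f = 64/Re = 0.1466 (roughness is irrelevant in laminar flow).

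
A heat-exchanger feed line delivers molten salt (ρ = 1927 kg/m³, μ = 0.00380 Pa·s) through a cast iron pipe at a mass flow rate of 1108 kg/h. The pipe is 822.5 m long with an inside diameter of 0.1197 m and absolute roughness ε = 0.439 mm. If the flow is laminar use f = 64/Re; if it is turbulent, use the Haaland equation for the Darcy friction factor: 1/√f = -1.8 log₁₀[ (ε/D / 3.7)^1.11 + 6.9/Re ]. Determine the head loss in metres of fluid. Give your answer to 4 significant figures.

h_f ≈ 0.005241 m

ṁ = 1108 kg/h = 1108/3600 = 0.3078 kg/s.
A = πD²/4 = π(0.1197)²/4 = 0.01125 m²; mean velocity V = ṁ/(ρA) = 0.3078/(1927 · 0.01125) = 0.01419 m/s.
Reynolds number Re = ρVD/μ = 1927 · 0.01419 · 0.1197 / 0.0038 = 861.5.
Re < 2300 → laminar flow, so f = 64/Re = 64/861.5 = 0.07429 (the turbulent correlation is not needed).
Darcy-Weisbach: ΔP = f(L/D)(ρV²/2) = 0.07429·(822.5/0.1197)·(1927·0.01419²/2) = 0.07429·6871·0.1941 = 99.07 Pa.
Head loss h_f = ΔP/(ρg) = 99.07/(1927·9.81) = 0.005241 m.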